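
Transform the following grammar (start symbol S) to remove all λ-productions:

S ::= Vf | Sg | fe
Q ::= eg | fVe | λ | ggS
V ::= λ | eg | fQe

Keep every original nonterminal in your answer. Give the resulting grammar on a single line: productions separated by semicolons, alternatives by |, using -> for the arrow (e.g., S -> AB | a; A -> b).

S -> f | Sg | Vf | fe; Q -> eg | fe | fVe | ggS; V -> eg | fe | fQe

Nullable set: {Q, V}.
S -> Vf: V nullable, giving Vf | f.
Drop Q -> λ.
Q -> fVe: V nullable, giving fVe | fe.
Drop V -> λ.
V -> fQe: Q nullable, giving fQe | fe.
Unchanged (no nullable symbols): S -> Sg; S -> fe; Q -> eg; Q -> ggS; V -> eg.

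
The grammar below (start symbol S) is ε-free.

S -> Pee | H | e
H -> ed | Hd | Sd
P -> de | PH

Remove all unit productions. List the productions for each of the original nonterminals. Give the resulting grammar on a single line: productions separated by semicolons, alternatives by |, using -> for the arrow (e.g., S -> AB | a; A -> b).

Unit productions: S->H.
Unit pairs (A ⇒* B via units): (S,H).
S: inherits non-unit rules of {H, S} → Hd | Pee | Sd | e | ed.
H: inherits non-unit rules of {H} → Hd | Sd | ed.
P: inherits non-unit rules of {P} → PH | de.

S -> e | Hd | Sd | ed | Pee; H -> Hd | Sd | ed; P -> PH | de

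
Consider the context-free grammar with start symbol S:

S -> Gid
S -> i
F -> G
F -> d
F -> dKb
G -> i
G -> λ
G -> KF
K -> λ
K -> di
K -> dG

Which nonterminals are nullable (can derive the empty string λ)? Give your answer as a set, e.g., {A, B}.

{F, G, K}

Directly nullable (have an ε-rule): {G, K}.
F is nullable via F -> G (every symbol on the right is already known nullable).
Not nullable: S — each has a terminal in every rule's right-hand side or depends on a non-nullable symbol.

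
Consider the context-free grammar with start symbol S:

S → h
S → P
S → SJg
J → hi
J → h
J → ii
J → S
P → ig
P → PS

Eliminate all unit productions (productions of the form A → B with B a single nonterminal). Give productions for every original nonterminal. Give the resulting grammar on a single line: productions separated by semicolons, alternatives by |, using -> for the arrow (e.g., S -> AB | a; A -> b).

S -> h | PS | ig | SJg; J -> h | PS | hi | ig | ii | SJg; P -> PS | ig

Unit productions: J->S, S->P.
Unit pairs (A ⇒* B via units): (J,P), (J,S), (S,P).
S: inherits non-unit rules of {P, S} → PS | SJg | h | ig.
J: inherits non-unit rules of {J, P, S} → PS | SJg | h | hi | ig | ii.
P: inherits non-unit rules of {P} → PS | ig.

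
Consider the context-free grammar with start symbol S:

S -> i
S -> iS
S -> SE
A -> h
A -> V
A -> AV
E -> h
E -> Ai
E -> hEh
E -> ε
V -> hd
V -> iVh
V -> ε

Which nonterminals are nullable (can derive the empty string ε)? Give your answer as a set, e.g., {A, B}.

{A, E, V}

Directly nullable (have an ε-rule): {E, V}.
A is nullable via A -> V (every symbol on the right is already known nullable).
Not nullable: S — each has a terminal in every rule's right-hand side or depends on a non-nullable symbol.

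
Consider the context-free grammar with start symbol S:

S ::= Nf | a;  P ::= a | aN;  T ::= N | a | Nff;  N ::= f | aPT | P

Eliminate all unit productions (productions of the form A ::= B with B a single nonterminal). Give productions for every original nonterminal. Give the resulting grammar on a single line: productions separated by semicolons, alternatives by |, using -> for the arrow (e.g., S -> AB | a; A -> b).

Unit productions: N->P, T->N.
Unit pairs (A ⇒* B via units): (N,P), (T,N), (T,P).
S: inherits non-unit rules of {S} → Nf | a.
N: inherits non-unit rules of {N, P} → a | aN | aPT | f.
P: inherits non-unit rules of {P} → a | aN.
T: inherits non-unit rules of {N, P, T} → Nff | a | aN | aPT | f.

S -> a | Nf; N -> a | f | aN | aPT; P -> a | aN; T -> a | f | aN | Nff | aPT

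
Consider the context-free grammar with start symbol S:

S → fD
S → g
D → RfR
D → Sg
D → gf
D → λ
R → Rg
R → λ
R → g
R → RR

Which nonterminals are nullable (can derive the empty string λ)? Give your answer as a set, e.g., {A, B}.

{D, R}

Directly nullable (have an ε-rule): {D, R}.
Not nullable: S — each has a terminal in every rule's right-hand side or depends on a non-nullable symbol.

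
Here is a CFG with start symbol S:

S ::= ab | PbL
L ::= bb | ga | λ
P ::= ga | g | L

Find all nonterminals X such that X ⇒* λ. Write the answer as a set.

{L, P}

Directly nullable (have an ε-rule): {L}.
P is nullable via P -> L (every symbol on the right is already known nullable).
Not nullable: S — each has a terminal in every rule's right-hand side or depends on a non-nullable symbol.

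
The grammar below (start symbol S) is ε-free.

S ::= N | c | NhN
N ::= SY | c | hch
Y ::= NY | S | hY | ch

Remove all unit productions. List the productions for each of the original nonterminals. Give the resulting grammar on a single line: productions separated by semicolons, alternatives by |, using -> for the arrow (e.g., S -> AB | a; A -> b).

Unit productions: S->N, Y->S.
Unit pairs (A ⇒* B via units): (S,N), (Y,N), (Y,S).
S: inherits non-unit rules of {N, S} → NhN | SY | c | hch.
N: inherits non-unit rules of {N} → SY | c | hch.
Y: inherits non-unit rules of {N, S, Y} → NY | NhN | SY | c | ch | hY | hch.

S -> c | SY | NhN | hch; N -> c | SY | hch; Y -> c | NY | SY | ch | hY | NhN | hch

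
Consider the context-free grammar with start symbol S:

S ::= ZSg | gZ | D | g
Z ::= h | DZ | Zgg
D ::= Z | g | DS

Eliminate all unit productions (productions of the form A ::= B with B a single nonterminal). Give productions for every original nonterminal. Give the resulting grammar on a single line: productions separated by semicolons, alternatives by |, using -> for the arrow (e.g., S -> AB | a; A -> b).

S -> g | h | DS | DZ | gZ | ZSg | Zgg; D -> g | h | DS | DZ | Zgg; Z -> h | DZ | Zgg

Unit productions: D->Z, S->D.
Unit pairs (A ⇒* B via units): (D,Z), (S,D), (S,Z).
S: inherits non-unit rules of {D, S, Z} → DS | DZ | ZSg | Zgg | g | gZ | h.
D: inherits non-unit rules of {D, Z} → DS | DZ | Zgg | g | h.
Z: inherits non-unit rules of {Z} → DZ | Zgg | h.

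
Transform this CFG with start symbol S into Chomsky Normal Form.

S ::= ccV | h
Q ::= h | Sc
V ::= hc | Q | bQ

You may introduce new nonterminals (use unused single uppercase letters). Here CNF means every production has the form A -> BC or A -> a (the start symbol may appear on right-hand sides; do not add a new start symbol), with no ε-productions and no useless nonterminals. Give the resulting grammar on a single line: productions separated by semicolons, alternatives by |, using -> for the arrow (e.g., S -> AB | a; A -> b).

No ε-productions.
After unit-elimination: S -> h | ccV; Q -> h | Sc; V -> h | Sc | bQ | hc.
TERM: introduce B -> b, A -> c, C -> h and substitute in every rule of length ≥2.
BIN: S -> AAV becomes S -> AD, D -> AV.

S -> h | AD; A -> c; B -> b; C -> h; D -> AV; Q -> h | SA; V -> h | BQ | CA | SA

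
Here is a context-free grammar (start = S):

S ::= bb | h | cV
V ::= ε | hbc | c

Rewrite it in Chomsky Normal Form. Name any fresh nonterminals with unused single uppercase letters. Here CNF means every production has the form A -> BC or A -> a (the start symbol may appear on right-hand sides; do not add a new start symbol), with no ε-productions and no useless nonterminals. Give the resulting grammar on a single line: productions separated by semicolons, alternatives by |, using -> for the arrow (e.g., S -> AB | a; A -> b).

Nullable: {V}; after ε-elimination: S -> c | h | bb | cV; V -> c | hbc.
No unit productions to eliminate.
TERM: introduce A -> b, B -> c, C -> h and substitute in every rule of length ≥2.
BIN: V -> CAB becomes V -> CD, D -> AB.

S -> c | h | AA | BV; A -> b; B -> c; C -> h; D -> AB; V -> c | CD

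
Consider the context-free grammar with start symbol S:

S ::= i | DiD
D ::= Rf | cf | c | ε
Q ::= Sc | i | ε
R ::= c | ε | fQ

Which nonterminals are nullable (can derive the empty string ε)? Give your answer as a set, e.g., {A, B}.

{D, Q, R}

Directly nullable (have an ε-rule): {D, Q, R}.
Not nullable: S — each has a terminal in every rule's right-hand side or depends on a non-nullable symbol.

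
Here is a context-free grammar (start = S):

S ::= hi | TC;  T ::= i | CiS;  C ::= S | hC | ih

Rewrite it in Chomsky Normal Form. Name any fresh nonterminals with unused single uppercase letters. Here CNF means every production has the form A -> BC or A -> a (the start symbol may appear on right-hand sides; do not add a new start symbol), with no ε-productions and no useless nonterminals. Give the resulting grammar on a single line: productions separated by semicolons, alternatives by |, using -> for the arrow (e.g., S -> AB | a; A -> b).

S -> AB | TC; A -> h; B -> i; C -> AB | AC | BA | TC; D -> BS; T -> i | CD

No ε-productions.
After unit-elimination: S -> TC | hi; C -> TC | hC | hi | ih; T -> i | CiS.
TERM: introduce A -> h, B -> i and substitute in every rule of length ≥2.
BIN: T -> CBS becomes T -> CD, D -> BS.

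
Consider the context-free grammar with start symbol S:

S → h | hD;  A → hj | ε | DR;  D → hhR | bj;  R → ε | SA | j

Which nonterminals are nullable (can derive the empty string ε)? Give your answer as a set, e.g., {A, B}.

{A, R}

Directly nullable (have an ε-rule): {A, R}.
Not nullable: D, S — each has a terminal in every rule's right-hand side or depends on a non-nullable symbol.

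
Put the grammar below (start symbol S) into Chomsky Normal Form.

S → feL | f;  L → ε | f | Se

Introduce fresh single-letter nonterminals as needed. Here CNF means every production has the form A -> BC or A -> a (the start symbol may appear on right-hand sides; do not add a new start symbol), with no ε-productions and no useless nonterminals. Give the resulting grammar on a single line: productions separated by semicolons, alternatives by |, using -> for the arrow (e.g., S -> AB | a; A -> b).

S -> f | BA | BC; A -> e; B -> f; C -> AL; L -> f | SA

Nullable: {L}; after ε-elimination: S -> f | fe | feL; L -> f | Se.
No unit productions to eliminate.
TERM: introduce A -> e, B -> f and substitute in every rule of length ≥2.
BIN: S -> BAL becomes S -> BC, C -> AL.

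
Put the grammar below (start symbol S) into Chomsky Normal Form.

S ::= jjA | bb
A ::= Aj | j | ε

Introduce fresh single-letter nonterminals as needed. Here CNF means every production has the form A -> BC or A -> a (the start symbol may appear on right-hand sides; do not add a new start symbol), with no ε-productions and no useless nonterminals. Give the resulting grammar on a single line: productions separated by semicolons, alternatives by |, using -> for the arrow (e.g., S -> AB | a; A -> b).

Nullable: {A}; after ε-elimination: S -> bb | jj | jjA; A -> j | Aj.
No unit productions to eliminate.
TERM: introduce C -> b, B -> j and substitute in every rule of length ≥2.
BIN: S -> BBA becomes S -> BD, D -> BA.

S -> BB | BD | CC; A -> j | AB; B -> j; C -> b; D -> BA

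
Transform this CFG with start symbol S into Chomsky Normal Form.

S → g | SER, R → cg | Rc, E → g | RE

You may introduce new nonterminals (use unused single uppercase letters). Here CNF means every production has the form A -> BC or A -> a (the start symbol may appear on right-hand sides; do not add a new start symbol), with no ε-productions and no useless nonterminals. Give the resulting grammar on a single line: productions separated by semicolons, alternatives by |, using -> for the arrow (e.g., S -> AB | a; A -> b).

No ε-productions.
No unit productions to eliminate.
TERM: introduce A -> c, B -> g and substitute in every rule of length ≥2.
BIN: S -> SER becomes S -> SC, C -> ER.

S -> g | SC; A -> c; B -> g; C -> ER; E -> g | RE; R -> AB | RA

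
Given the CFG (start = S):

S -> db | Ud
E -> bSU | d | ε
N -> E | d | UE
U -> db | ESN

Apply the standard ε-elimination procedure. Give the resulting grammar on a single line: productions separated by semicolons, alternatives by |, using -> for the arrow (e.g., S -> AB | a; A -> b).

Nullable set: {E, N}.
Drop E -> ε.
N -> E: E nullable, giving E.
N -> UE: E nullable, giving U | UE.
U -> ESN: E, N nullable, giving ES | ESN | S | SN.
Unchanged (no nullable symbols): S -> Ud; S -> db; E -> bSU; E -> d; N -> d; U -> db.

S -> Ud | db; E -> d | bSU; N -> E | U | d | UE; U -> S | ES | SN | db | ESN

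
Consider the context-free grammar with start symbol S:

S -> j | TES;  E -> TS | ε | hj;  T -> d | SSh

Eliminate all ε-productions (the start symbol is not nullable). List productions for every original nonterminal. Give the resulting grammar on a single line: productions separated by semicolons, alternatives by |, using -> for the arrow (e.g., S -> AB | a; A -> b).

Nullable set: {E}.
S -> TES: E nullable, giving TES | TS.
Drop E -> ε.
Unchanged (no nullable symbols): S -> j; E -> TS; E -> hj; T -> SSh; T -> d.

S -> j | TS | TES; E -> TS | hj; T -> d | SSh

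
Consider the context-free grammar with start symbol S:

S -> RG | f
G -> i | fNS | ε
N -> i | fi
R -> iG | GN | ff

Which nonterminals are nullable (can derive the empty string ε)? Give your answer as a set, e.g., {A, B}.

Directly nullable (have an ε-rule): {G}.
Not nullable: N, R, S — each has a terminal in every rule's right-hand side or depends on a non-nullable symbol.

{G}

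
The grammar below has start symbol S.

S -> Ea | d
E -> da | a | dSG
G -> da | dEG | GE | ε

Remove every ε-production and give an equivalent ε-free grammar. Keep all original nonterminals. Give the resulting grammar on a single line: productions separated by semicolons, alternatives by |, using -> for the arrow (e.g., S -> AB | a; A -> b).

S -> d | Ea; E -> a | dS | da | dSG; G -> E | GE | dE | da | dEG

Nullable set: {G}.
E -> dSG: G nullable, giving dS | dSG.
Drop G -> ε.
G -> GE: G nullable, giving E | GE.
G -> dEG: G nullable, giving dE | dEG.
Unchanged (no nullable symbols): S -> Ea; S -> d; E -> a; E -> da; G -> da.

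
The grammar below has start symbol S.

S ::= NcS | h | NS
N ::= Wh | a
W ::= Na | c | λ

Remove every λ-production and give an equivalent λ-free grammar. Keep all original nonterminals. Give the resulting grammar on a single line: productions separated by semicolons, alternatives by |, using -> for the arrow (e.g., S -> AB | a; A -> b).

S -> h | NS | NcS; N -> a | h | Wh; W -> c | Na

Nullable set: {W}.
N -> Wh: W nullable, giving Wh | h.
Drop W -> λ.
Unchanged (no nullable symbols): S -> NS; S -> NcS; S -> h; N -> a; W -> Na; W -> c.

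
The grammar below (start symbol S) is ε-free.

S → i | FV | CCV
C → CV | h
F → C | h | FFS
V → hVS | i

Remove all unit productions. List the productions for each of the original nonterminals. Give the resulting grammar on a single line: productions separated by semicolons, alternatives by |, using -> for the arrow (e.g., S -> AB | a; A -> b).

Unit productions: F->C.
Unit pairs (A ⇒* B via units): (F,C).
S: inherits non-unit rules of {S} → CCV | FV | i.
C: inherits non-unit rules of {C} → CV | h.
F: inherits non-unit rules of {C, F} → CV | FFS | h.
V: inherits non-unit rules of {V} → hVS | i.

S -> i | FV | CCV; C -> h | CV; F -> h | CV | FFS; V -> i | hVS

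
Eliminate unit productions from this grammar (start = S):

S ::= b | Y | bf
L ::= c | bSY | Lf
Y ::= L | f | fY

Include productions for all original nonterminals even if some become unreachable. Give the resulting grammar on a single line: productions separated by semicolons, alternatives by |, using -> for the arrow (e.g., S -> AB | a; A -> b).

S -> b | c | f | Lf | bf | fY | bSY; L -> c | Lf | bSY; Y -> c | f | Lf | fY | bSY

Unit productions: S->Y, Y->L.
Unit pairs (A ⇒* B via units): (S,L), (S,Y), (Y,L).
S: inherits non-unit rules of {L, S, Y} → Lf | b | bSY | bf | c | f | fY.
L: inherits non-unit rules of {L} → Lf | bSY | c.
Y: inherits non-unit rules of {L, Y} → Lf | bSY | c | f | fY.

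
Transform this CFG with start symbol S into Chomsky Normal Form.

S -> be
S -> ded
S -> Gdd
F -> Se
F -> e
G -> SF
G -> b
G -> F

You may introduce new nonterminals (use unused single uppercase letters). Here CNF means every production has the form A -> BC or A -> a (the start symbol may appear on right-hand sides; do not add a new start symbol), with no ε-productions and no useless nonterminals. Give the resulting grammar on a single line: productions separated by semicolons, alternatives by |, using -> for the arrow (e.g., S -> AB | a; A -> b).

No ε-productions.
After unit-elimination: S -> be | Gdd | ded; F -> e | Se; G -> b | e | SF | Se.
TERM: introduce C -> b, B -> d, A -> e and substitute in every rule of length ≥2.
BIN: S -> BAB becomes S -> BD, D -> AB; S -> GBB becomes S -> GE, E -> BB.

S -> BD | CA | GE; A -> e; B -> d; C -> b; D -> AB; E -> BB; F -> e | SA; G -> b | e | SA | SF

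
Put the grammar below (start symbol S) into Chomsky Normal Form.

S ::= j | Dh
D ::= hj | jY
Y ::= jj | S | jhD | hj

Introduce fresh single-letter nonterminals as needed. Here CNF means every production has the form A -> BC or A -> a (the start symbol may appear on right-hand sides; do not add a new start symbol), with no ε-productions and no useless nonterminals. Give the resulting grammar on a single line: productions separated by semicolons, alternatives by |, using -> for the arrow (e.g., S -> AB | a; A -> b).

No ε-productions.
After unit-elimination: S -> j | Dh; D -> hj | jY; Y -> j | Dh | hj | jj | jhD.
TERM: introduce A -> h, B -> j and substitute in every rule of length ≥2.
BIN: Y -> BAD becomes Y -> BC, C -> AD.

S -> j | DA; A -> h; B -> j; C -> AD; D -> AB | BY; Y -> j | AB | BB | BC | DA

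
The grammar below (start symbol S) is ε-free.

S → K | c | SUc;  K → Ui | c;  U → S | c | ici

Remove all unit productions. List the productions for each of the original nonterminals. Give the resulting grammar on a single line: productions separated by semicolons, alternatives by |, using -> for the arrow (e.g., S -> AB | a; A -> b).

Unit productions: S->K, U->S.
Unit pairs (A ⇒* B via units): (S,K), (U,K), (U,S).
S: inherits non-unit rules of {K, S} → SUc | Ui | c.
K: inherits non-unit rules of {K} → Ui | c.
U: inherits non-unit rules of {K, S, U} → SUc | Ui | c | ici.

S -> c | Ui | SUc; K -> c | Ui; U -> c | Ui | SUc | ici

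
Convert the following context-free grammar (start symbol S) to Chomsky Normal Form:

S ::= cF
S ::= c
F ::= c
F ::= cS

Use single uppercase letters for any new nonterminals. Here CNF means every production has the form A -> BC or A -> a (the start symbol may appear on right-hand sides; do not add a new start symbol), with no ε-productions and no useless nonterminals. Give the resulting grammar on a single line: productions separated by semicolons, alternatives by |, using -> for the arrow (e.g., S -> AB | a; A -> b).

No ε-productions.
No unit productions to eliminate.
TERM: introduce A -> c and substitute in every rule of length ≥2.

S -> c | AF; A -> c; F -> c | AS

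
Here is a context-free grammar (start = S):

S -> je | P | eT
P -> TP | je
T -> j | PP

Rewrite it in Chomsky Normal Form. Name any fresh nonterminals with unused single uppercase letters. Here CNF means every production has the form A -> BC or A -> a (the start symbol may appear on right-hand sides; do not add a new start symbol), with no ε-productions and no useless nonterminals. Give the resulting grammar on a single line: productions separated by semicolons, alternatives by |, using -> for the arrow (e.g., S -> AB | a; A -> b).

No ε-productions.
After unit-elimination: S -> TP | eT | je; P -> TP | je; T -> j | PP.
TERM: introduce B -> e, A -> j and substitute in every rule of length ≥2.

S -> AB | BT | TP; A -> j; B -> e; P -> AB | TP; T -> j | PP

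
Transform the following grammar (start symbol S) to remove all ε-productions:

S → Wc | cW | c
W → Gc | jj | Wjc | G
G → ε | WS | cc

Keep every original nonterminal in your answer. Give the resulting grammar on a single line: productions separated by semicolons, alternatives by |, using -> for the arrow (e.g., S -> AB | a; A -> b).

Nullable set: {G, W}.
S -> Wc: W nullable, giving Wc | c.
S -> cW: W nullable, giving c | cW.
Drop G -> ε.
G -> WS: W nullable, giving S | WS.
W -> G: G nullable, giving G.
W -> Gc: G nullable, giving Gc | c.
W -> Wjc: W nullable, giving Wjc | jc.
Unchanged (no nullable symbols): S -> c; G -> cc; W -> jj.

S -> c | Wc | cW; G -> S | WS | cc; W -> G | c | Gc | jc | jj | Wjc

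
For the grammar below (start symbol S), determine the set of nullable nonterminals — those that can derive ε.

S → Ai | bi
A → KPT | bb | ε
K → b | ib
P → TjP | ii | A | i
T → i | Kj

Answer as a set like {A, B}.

Directly nullable (have an ε-rule): {A}.
P is nullable via P -> A (every symbol on the right is already known nullable).
Not nullable: K, S, T — each has a terminal in every rule's right-hand side or depends on a non-nullable symbol.

{A, P}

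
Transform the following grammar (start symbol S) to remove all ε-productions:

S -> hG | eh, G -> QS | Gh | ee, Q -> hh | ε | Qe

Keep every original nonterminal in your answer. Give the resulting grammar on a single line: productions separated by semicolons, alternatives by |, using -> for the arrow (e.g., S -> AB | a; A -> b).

Nullable set: {Q}.
G -> QS: Q nullable, giving QS | S.
Drop Q -> ε.
Q -> Qe: Q nullable, giving Qe | e.
Unchanged (no nullable symbols): S -> eh; S -> hG; G -> Gh; G -> ee; Q -> hh.

S -> eh | hG; G -> S | Gh | QS | ee; Q -> e | Qe | hh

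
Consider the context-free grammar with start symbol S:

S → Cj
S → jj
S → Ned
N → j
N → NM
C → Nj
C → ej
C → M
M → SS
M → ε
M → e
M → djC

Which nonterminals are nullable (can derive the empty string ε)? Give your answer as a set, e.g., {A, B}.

Directly nullable (have an ε-rule): {M}.
C is nullable via C -> M (every symbol on the right is already known nullable).
Not nullable: N, S — each has a terminal in every rule's right-hand side or depends on a non-nullable symbol.

{C, M}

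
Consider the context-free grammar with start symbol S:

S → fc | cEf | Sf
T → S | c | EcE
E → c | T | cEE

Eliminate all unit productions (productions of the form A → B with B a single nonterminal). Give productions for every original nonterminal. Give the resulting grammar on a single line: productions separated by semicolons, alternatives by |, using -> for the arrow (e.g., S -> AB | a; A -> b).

S -> Sf | fc | cEf; E -> c | Sf | fc | EcE | cEE | cEf; T -> c | Sf | fc | EcE | cEf

Unit productions: E->T, T->S.
Unit pairs (A ⇒* B via units): (E,S), (E,T), (T,S).
S: inherits non-unit rules of {S} → Sf | cEf | fc.
E: inherits non-unit rules of {E, S, T} → EcE | Sf | c | cEE | cEf | fc.
T: inherits non-unit rules of {S, T} → EcE | Sf | c | cEf | fc.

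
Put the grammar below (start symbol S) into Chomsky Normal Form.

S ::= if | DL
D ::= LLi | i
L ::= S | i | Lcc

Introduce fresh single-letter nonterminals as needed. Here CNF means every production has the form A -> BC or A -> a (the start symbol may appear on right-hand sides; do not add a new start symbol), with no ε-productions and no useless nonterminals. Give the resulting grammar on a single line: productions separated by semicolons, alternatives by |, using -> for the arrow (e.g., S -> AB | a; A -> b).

S -> AC | DL; A -> i; B -> c; C -> f; D -> i | LE; E -> LA; F -> BB; L -> i | AC | DL | LF

No ε-productions.
After unit-elimination: S -> DL | if; D -> i | LLi; L -> i | DL | if | Lcc.
TERM: introduce B -> c, C -> f, A -> i and substitute in every rule of length ≥2.
BIN: D -> LLA becomes D -> LE, E -> LA; L -> LBB becomes L -> LF, F -> BB.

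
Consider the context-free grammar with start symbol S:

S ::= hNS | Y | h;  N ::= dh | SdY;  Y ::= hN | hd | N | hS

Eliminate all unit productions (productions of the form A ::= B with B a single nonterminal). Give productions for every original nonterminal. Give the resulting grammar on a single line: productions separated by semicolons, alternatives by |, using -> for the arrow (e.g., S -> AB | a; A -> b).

Unit productions: S->Y, Y->N.
Unit pairs (A ⇒* B via units): (S,N), (S,Y), (Y,N).
S: inherits non-unit rules of {N, S, Y} → SdY | dh | h | hN | hNS | hS | hd.
N: inherits non-unit rules of {N} → SdY | dh.
Y: inherits non-unit rules of {N, Y} → SdY | dh | hN | hS | hd.

S -> h | dh | hN | hS | hd | SdY | hNS; N -> dh | SdY; Y -> dh | hN | hS | hd | SdY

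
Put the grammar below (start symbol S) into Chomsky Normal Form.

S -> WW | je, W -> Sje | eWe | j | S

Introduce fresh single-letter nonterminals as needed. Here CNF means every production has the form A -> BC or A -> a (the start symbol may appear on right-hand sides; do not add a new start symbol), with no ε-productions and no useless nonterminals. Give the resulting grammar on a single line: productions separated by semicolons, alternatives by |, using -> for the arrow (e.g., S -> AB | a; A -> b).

S -> AB | WW; A -> j; B -> e; C -> WB; D -> AB; W -> j | AB | BC | SD | WW

No ε-productions.
After unit-elimination: S -> WW | je; W -> j | WW | je | Sje | eWe.
TERM: introduce B -> e, A -> j and substitute in every rule of length ≥2.
BIN: W -> BWB becomes W -> BC, C -> WB; W -> SAB becomes W -> SD, D -> AB.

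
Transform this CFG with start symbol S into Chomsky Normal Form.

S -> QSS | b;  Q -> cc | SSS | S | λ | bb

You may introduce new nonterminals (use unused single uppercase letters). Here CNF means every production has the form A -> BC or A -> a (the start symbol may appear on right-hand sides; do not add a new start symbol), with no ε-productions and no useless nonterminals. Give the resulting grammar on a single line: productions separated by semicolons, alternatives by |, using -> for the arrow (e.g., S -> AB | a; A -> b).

Nullable: {Q}; after ε-elimination: S -> b | SS | QSS; Q -> S | bb | cc | SSS.
After unit-elimination: S -> b | SS | QSS; Q -> b | SS | bb | cc | QSS | SSS.
TERM: introduce A -> b, B -> c and substitute in every rule of length ≥2.
BIN: Q -> QSS becomes Q -> QC, C -> SS; Q -> SSS becomes Q -> SD, D -> SS; S -> QSS becomes S -> QE, E -> SS.

S -> b | QE | SS; A -> b; B -> c; C -> SS; D -> SS; E -> SS; Q -> b | AA | BB | QC | SD | SS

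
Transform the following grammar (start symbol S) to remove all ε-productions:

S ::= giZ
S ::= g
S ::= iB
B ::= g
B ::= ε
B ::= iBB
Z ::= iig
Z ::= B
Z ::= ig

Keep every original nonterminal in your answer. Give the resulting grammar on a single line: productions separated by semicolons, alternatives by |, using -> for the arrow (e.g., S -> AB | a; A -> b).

S -> g | i | gi | iB | giZ; B -> g | i | iB | iBB; Z -> B | ig | iig

Nullable set: {B, Z}.
S -> giZ: Z nullable, giving gi | giZ.
S -> iB: B nullable, giving i | iB.
Drop B -> ε.
B -> iBB: B, B nullable, giving i | iB | iBB.
Z -> B: B nullable, giving B.
Unchanged (no nullable symbols): S -> g; B -> g; Z -> ig; Z -> iig.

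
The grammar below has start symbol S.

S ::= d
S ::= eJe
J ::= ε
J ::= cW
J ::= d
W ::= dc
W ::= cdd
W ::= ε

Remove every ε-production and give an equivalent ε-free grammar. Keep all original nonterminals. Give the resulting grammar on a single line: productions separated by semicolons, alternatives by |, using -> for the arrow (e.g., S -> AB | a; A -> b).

Nullable set: {J, W}.
S -> eJe: J nullable, giving eJe | ee.
Drop J -> ε.
J -> cW: W nullable, giving c | cW.
Drop W -> ε.
Unchanged (no nullable symbols): S -> d; J -> d; W -> cdd; W -> dc.

S -> d | ee | eJe; J -> c | d | cW; W -> dc | cdd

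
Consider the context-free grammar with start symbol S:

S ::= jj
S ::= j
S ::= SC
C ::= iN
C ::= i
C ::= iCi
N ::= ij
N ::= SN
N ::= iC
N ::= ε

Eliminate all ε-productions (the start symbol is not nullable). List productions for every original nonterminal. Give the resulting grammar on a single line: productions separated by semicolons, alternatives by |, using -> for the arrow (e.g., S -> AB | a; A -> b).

Nullable set: {N}.
C -> iN: N nullable, giving i | iN.
Drop N -> ε.
N -> SN: N nullable, giving S | SN.
Unchanged (no nullable symbols): S -> SC; S -> j; S -> jj; C -> i; C -> iCi; N -> iC; N -> ij.

S -> j | SC | jj; C -> i | iN | iCi; N -> S | SN | iC | ij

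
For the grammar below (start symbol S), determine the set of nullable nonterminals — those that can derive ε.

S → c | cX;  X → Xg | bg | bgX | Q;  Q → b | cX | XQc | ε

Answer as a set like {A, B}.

Directly nullable (have an ε-rule): {Q}.
X is nullable via X -> Q (every symbol on the right is already known nullable).
Not nullable: S — each has a terminal in every rule's right-hand side or depends on a non-nullable symbol.

{Q, X}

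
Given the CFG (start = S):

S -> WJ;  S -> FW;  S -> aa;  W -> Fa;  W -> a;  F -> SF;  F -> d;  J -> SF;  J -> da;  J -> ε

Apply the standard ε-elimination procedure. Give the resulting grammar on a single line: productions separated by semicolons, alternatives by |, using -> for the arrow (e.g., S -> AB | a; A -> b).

Nullable set: {J}.
S -> WJ: J nullable, giving W | WJ.
Drop J -> ε.
Unchanged (no nullable symbols): S -> FW; S -> aa; F -> SF; F -> d; J -> SF; J -> da; W -> Fa; W -> a.

S -> W | FW | WJ | aa; F -> d | SF; J -> SF | da; W -> a | Fa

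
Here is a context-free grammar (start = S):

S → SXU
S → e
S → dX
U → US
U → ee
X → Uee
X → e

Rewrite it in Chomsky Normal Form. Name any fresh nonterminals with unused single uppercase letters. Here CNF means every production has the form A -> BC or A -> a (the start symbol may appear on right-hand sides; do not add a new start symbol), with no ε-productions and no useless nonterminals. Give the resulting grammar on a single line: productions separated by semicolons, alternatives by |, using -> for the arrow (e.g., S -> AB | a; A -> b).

S -> e | AX | SC; A -> d; B -> e; C -> XU; D -> BB; U -> BB | US; X -> e | UD

No ε-productions.
No unit productions to eliminate.
TERM: introduce A -> d, B -> e and substitute in every rule of length ≥2.
BIN: S -> SXU becomes S -> SC, C -> XU; X -> UBB becomes X -> UD, D -> BB.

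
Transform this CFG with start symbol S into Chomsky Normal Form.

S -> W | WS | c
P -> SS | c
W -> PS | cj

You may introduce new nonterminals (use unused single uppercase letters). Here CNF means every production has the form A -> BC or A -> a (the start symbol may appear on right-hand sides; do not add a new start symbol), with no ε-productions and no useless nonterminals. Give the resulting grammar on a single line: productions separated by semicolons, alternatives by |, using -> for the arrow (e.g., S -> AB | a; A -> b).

No ε-productions.
After unit-elimination: S -> c | PS | WS | cj; P -> c | SS; W -> PS | cj.
TERM: introduce A -> c, B -> j and substitute in every rule of length ≥2.

S -> c | AB | PS | WS; A -> c; B -> j; P -> c | SS; W -> AB | PS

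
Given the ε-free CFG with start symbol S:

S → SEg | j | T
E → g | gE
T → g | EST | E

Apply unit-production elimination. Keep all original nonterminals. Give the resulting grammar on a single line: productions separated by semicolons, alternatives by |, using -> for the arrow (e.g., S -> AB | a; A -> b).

S -> g | j | gE | EST | SEg; E -> g | gE; T -> g | gE | EST

Unit productions: S->T, T->E.
Unit pairs (A ⇒* B via units): (S,E), (S,T), (T,E).
S: inherits non-unit rules of {E, S, T} → EST | SEg | g | gE | j.
E: inherits non-unit rules of {E} → g | gE.
T: inherits non-unit rules of {E, T} → EST | g | gE.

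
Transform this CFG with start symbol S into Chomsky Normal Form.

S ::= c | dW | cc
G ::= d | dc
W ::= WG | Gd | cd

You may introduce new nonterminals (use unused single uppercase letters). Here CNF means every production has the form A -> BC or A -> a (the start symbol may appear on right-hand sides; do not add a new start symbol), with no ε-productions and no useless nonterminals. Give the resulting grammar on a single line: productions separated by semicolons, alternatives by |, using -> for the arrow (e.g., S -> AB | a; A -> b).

S -> c | AW | BB; A -> d; B -> c; G -> d | AB; W -> BA | GA | WG

No ε-productions.
No unit productions to eliminate.
TERM: introduce B -> c, A -> d and substitute in every rule of length ≥2.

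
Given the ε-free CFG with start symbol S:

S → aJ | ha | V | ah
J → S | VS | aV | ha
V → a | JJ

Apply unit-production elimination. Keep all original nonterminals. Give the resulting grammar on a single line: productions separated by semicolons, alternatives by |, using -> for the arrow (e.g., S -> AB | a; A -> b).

Unit productions: J->S, S->V.
Unit pairs (A ⇒* B via units): (J,S), (J,V), (S,V).
S: inherits non-unit rules of {S, V} → JJ | a | aJ | ah | ha.
J: inherits non-unit rules of {J, S, V} → JJ | VS | a | aJ | aV | ah | ha.
V: inherits non-unit rules of {V} → JJ | a.

S -> a | JJ | aJ | ah | ha; J -> a | JJ | VS | aJ | aV | ah | ha; V -> a | JJ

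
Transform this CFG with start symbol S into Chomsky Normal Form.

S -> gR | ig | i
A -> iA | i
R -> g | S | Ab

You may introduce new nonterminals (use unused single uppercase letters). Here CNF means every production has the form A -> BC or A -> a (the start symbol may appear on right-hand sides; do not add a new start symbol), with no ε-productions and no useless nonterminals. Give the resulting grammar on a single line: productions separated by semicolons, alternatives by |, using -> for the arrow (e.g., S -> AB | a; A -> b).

No ε-productions.
After unit-elimination: S -> i | gR | ig; A -> i | iA; R -> g | i | Ab | gR | ig.
TERM: introduce C -> b, D -> g, B -> i and substitute in every rule of length ≥2.

S -> i | BD | DR; A -> i | BA; B -> i; C -> b; D -> g; R -> g | i | AC | BD | DR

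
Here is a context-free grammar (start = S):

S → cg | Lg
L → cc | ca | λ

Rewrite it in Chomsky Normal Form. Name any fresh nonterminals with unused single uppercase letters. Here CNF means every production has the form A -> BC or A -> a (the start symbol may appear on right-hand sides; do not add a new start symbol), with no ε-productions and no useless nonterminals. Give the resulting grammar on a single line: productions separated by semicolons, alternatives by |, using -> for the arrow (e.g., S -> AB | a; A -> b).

S -> g | AC | LC; A -> c; B -> a; C -> g; L -> AA | AB

Nullable: {L}; after ε-elimination: S -> g | Lg | cg; L -> ca | cc.
No unit productions to eliminate.
TERM: introduce B -> a, A -> c, C -> g and substitute in every rule of length ≥2.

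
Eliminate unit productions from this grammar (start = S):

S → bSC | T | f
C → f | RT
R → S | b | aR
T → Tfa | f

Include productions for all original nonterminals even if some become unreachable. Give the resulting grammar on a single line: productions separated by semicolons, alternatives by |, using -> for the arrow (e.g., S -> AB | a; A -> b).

S -> f | Tfa | bSC; C -> f | RT; R -> b | f | aR | Tfa | bSC; T -> f | Tfa

Unit productions: R->S, S->T.
Unit pairs (A ⇒* B via units): (R,S), (R,T), (S,T).
S: inherits non-unit rules of {S, T} → Tfa | bSC | f.
C: inherits non-unit rules of {C} → RT | f.
R: inherits non-unit rules of {R, S, T} → Tfa | aR | b | bSC | f.
T: inherits non-unit rules of {T} → Tfa | f.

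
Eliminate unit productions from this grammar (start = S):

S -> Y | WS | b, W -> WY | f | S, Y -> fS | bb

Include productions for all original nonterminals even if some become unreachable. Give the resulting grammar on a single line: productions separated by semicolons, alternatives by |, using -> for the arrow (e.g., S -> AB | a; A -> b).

S -> b | WS | bb | fS; W -> b | f | WS | WY | bb | fS; Y -> bb | fS

Unit productions: S->Y, W->S.
Unit pairs (A ⇒* B via units): (S,Y), (W,S), (W,Y).
S: inherits non-unit rules of {S, Y} → WS | b | bb | fS.
W: inherits non-unit rules of {S, W, Y} → WS | WY | b | bb | f | fS.
Y: inherits non-unit rules of {Y} → bb | fS.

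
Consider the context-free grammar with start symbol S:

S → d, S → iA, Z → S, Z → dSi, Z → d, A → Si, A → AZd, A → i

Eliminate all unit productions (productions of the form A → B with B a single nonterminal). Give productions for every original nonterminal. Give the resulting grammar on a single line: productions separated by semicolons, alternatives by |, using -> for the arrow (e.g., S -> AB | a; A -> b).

Unit productions: Z->S.
Unit pairs (A ⇒* B via units): (Z,S).
S: inherits non-unit rules of {S} → d | iA.
A: inherits non-unit rules of {A} → AZd | Si | i.
Z: inherits non-unit rules of {S, Z} → d | dSi | iA.

S -> d | iA; A -> i | Si | AZd; Z -> d | iA | dSi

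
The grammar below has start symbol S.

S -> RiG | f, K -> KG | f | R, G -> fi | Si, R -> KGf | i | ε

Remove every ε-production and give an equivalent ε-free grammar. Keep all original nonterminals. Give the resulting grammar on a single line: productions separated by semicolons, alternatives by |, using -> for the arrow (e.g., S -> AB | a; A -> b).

S -> f | iG | RiG; G -> Si | fi; K -> G | R | f | KG; R -> i | Gf | KGf

Nullable set: {K, R}.
S -> RiG: R nullable, giving RiG | iG.
K -> KG: K nullable, giving G | KG.
K -> R: R nullable, giving R.
Drop R -> ε.
R -> KGf: K nullable, giving Gf | KGf.
Unchanged (no nullable symbols): S -> f; G -> Si; G -> fi; K -> f; R -> i.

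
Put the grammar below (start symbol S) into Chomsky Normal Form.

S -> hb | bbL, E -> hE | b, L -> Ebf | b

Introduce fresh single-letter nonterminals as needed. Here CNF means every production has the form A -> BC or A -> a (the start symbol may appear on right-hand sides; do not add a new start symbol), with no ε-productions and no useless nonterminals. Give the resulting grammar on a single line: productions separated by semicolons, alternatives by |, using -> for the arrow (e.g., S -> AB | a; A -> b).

No ε-productions.
No unit productions to eliminate.
TERM: introduce B -> b, C -> f, A -> h and substitute in every rule of length ≥2.
BIN: L -> EBC becomes L -> ED, D -> BC; S -> BBL becomes S -> BF, F -> BL.

S -> AB | BF; A -> h; B -> b; C -> f; D -> BC; E -> b | AE; F -> BL; L -> b | ED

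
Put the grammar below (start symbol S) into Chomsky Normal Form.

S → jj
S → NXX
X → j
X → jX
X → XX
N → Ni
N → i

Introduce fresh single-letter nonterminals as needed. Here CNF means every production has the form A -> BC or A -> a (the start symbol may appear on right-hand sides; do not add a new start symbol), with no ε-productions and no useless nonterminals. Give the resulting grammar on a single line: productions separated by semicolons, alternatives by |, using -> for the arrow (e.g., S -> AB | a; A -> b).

No ε-productions.
No unit productions to eliminate.
TERM: introduce A -> i, B -> j and substitute in every rule of length ≥2.
BIN: S -> NXX becomes S -> NC, C -> XX.

S -> BB | NC; A -> i; B -> j; C -> XX; N -> i | NA; X -> j | BX | XX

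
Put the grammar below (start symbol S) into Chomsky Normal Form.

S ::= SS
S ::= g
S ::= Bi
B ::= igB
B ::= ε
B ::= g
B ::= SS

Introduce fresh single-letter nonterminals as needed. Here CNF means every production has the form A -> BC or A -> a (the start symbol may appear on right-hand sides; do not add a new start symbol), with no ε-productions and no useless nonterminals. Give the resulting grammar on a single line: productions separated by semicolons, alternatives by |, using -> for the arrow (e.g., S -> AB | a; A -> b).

S -> g | i | BA | SS; A -> i; B -> g | AC | AD | SS; C -> g; D -> CB

Nullable: {B}; after ε-elimination: S -> g | i | Bi | SS; B -> g | SS | ig | igB.
No unit productions to eliminate.
TERM: introduce C -> g, A -> i and substitute in every rule of length ≥2.
BIN: B -> ACB becomes B -> AD, D -> CB.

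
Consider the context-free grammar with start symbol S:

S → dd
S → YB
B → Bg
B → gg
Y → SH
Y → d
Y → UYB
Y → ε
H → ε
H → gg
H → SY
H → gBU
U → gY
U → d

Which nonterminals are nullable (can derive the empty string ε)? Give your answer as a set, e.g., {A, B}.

Directly nullable (have an ε-rule): {H, Y}.
Not nullable: B, S, U — each has a terminal in every rule's right-hand side or depends on a non-nullable symbol.

{H, Y}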